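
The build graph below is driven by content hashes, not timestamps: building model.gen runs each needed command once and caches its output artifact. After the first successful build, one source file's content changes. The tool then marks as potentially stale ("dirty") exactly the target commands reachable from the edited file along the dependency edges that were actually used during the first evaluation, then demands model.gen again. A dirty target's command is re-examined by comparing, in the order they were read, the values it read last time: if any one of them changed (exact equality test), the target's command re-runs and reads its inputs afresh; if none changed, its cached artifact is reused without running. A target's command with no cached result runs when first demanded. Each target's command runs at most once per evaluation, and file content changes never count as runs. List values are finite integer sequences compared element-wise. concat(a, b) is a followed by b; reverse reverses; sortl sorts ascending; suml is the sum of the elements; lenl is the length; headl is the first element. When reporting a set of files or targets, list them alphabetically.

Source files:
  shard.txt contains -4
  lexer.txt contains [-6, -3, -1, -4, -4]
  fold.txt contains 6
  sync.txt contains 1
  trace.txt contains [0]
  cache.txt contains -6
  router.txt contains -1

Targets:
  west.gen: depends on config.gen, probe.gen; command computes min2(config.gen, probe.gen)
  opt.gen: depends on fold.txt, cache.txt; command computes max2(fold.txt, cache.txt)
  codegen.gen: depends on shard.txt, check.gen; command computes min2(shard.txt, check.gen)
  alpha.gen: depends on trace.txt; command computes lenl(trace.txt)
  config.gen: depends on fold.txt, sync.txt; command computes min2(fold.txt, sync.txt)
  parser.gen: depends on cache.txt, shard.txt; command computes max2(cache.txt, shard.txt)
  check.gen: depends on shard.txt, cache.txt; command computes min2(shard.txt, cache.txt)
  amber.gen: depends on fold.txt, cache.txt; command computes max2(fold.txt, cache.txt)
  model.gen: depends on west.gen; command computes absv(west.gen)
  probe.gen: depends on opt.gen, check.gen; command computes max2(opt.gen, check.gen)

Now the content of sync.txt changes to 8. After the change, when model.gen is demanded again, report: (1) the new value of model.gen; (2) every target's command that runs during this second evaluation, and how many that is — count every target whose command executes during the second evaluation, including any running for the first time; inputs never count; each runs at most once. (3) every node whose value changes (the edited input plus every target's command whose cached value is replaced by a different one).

Initial pass — values computed on the first demand:
  check.gen = min2(-4, -6) = -6
  config.gen = min2(6, 1) = 1
  opt.gen = max2(6, -6) = 6
  probe.gen = max2(6, -6) = 6
  west.gen = min2(1, 6) = 1
  model.gen = absv(1) = 1

Second demand — change propagation:
  config.gen: re-runs because sync.txt 1->8; new result 6.
  west.gen: re-runs because config.gen 1->6; new result 6.
  model.gen: re-runs because west.gen 1->6; new result 6.

model.gen now evaluates to 6.
Run set: config.gen, model.gen, west.gen (3 run).
Changed values: config.gen, model.gen, sync.txt, west.gen.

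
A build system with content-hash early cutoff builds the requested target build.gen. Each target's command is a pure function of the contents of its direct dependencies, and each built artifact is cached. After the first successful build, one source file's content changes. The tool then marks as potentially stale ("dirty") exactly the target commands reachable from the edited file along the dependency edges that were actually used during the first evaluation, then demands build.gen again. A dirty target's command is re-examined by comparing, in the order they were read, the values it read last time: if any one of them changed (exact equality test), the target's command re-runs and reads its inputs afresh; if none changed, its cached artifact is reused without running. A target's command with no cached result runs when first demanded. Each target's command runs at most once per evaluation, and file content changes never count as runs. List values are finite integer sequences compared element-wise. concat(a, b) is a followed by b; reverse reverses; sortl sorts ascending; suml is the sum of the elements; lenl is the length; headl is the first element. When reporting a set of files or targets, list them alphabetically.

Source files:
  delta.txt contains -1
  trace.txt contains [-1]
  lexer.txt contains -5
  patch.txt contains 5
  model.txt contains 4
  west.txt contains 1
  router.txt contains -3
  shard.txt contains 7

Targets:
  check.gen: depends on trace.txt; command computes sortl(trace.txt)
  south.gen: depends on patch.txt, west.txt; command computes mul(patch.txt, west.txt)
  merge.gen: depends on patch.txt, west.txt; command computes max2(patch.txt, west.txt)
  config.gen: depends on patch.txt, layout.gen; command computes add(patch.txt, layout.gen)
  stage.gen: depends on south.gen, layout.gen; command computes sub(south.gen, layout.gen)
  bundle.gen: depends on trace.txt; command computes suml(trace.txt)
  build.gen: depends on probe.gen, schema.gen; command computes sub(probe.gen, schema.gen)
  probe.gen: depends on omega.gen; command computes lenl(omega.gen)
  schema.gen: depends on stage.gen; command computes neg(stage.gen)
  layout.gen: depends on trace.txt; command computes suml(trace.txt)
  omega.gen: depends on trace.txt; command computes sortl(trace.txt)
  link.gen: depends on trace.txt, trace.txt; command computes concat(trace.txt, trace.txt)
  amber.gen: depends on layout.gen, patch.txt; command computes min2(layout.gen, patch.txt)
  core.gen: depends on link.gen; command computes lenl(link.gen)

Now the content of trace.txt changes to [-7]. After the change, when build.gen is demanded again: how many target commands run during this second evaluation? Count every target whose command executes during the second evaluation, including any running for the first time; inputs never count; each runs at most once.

Target commands that run: build.gen, layout.gen, omega.gen, probe.gen, schema.gen, stage.gen — 6 in total.

First evaluation (everything demanded from the output):
  layout.gen = suml([-1]) = -1
  omega.gen = sortl([-1]) = [-1]
  probe.gen = lenl([-1]) = 1
  south.gen = mul(5, 1) = 5
  stage.gen = sub(5, -1) = 6
  schema.gen = neg(6) = -6
  build.gen = sub(1, -6) = 7

Propagation after the edit:
  layout.gen: runs — trace.txt [-1]->[-7]; result -7.
  omega.gen: runs — trace.txt [-1]->[-7]; result [-7].
  probe.gen: runs — omega.gen [-1]->[-7]; result 1 (same value as before).
  stage.gen: runs — layout.gen -1->-7; result 12.
  schema.gen: runs — stage.gen 6->12; result -12.
  build.gen: runs — schema.gen -6->-12; result 13.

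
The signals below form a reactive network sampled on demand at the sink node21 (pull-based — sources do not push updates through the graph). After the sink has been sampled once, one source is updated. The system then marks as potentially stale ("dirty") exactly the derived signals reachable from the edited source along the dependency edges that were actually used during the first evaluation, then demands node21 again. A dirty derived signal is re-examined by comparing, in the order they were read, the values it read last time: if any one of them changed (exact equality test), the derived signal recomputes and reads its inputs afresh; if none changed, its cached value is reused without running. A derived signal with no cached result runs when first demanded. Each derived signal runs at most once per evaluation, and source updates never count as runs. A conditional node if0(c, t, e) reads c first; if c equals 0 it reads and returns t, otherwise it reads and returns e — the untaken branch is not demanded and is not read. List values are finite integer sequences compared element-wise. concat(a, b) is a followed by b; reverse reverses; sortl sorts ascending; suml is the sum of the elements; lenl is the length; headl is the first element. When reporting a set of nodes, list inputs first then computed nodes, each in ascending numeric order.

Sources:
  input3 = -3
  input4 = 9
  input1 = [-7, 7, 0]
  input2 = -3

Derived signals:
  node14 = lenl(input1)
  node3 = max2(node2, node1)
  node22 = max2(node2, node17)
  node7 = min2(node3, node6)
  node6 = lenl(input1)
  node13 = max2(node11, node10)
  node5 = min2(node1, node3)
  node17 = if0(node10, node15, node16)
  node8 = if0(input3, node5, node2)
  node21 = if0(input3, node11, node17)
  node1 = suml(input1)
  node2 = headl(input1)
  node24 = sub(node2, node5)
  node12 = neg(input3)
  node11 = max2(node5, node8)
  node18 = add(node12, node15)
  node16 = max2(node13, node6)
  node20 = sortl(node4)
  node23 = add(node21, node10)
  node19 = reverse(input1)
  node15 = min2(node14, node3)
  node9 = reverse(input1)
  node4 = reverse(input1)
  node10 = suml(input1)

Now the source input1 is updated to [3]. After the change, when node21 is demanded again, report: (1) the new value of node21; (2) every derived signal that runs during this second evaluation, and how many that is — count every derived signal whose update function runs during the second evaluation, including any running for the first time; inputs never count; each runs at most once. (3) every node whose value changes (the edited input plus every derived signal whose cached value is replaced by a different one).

node21 now evaluates to 3.
Run set: node1, node2, node3, node5, node6, node8, node10, node11, node13, node16, node17, node21 (12 run).
Changed values: input1, node1, node2, node3, node10, node17, node21.
The important point: the flipped condition redirects demand; node14, node15 are left stale, never re-checked.

Initial pass — values computed on the first demand:
  node1 = suml([-7, 7, 0]) = 0
  node2 = headl([-7, 7, 0]) = -7
  node3 = max2(-7, 0) = 0
  node10 = suml([-7, 7, 0]) = 0
  node14 = lenl([-7, 7, 0]) = 3
  node15 = min2(3, 0) = 0
  node17 = if0(node10=0 -> then branch node15) = 0
  node21 = if0(input3=-3 -> else branch node17) = 0

Second demand — change propagation:
  node1: re-runs because input1 [-7, 7, 0]->[3]; new result 3.
  node2: re-runs because input1 [-7, 7, 0]->[3]; new result 3.
  node3: re-runs because node2 -7->3; node1 0->3; new result 3.
  node5: newly demanded (no cache) — executes and yields 3.
  node6: newly demanded (no cache) — executes and yields 1.
  node8: newly demanded (no cache) — executes and yields 3.
  node10: re-runs because input1 [-7, 7, 0]->[3]; new result 3.
  node11: newly demanded (no cache) — executes and yields 3.
  node13: newly demanded (no cache) — executes and yields 3.
  node14: dirty yet unreached — the second evaluation never asks for it.
  node15: dirty yet unreached — the second evaluation never asks for it.
  node16: newly demanded (no cache) — executes and yields 3.
  node17: re-runs because node10 0->3; new result 3.
  node21: re-runs because node17 0->3; new result 3.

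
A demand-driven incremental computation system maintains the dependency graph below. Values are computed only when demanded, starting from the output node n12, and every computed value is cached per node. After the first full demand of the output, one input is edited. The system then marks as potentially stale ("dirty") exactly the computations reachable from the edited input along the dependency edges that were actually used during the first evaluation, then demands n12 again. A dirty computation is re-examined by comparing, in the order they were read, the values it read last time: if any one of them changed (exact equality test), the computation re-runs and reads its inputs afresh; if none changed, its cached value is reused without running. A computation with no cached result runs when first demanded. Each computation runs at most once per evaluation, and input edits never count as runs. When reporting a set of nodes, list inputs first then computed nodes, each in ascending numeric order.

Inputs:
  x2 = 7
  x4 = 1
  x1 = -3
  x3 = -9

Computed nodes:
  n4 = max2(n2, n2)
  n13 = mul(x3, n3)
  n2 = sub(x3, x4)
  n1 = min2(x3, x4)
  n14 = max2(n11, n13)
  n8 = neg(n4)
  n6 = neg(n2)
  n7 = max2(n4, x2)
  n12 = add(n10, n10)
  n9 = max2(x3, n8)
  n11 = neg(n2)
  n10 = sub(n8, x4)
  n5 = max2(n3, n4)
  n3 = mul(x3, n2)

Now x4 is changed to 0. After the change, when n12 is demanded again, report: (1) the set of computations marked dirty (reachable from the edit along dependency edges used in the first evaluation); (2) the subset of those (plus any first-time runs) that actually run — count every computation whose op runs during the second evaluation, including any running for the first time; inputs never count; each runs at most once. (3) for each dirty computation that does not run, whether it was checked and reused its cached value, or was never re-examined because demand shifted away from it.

Marked dirty: n2, n4, n8, n10, n12.
Computations that run: n2, n4, n8, n10 — 4 in total.
Checked but reused from cache: n12.
Key observation: the change is absorbed at n10 — it re-runs but produces the same value, and the output's value is unchanged.

First evaluation (everything demanded from the output):
  n2 = sub(-9, 1) = -10
  n4 = max2(-10, -10) = -10
  n8 = neg(-10) = 10
  n10 = sub(10, 1) = 9
  n12 = add(9, 9) = 18

Propagation after the edit:
  n2: runs — x4 1->0; result -9.
  n4: runs — n2 -10->-9; n2 -10->-9; result -9.
  n8: runs — n4 -10->-9; result 9.
  n10: runs — n8 10->9; x4 1->0; result 9 (same value as before).
  n12: checked — values it read are unchanged (n10 unchanged, n10 unchanged); reused cached 18 without running.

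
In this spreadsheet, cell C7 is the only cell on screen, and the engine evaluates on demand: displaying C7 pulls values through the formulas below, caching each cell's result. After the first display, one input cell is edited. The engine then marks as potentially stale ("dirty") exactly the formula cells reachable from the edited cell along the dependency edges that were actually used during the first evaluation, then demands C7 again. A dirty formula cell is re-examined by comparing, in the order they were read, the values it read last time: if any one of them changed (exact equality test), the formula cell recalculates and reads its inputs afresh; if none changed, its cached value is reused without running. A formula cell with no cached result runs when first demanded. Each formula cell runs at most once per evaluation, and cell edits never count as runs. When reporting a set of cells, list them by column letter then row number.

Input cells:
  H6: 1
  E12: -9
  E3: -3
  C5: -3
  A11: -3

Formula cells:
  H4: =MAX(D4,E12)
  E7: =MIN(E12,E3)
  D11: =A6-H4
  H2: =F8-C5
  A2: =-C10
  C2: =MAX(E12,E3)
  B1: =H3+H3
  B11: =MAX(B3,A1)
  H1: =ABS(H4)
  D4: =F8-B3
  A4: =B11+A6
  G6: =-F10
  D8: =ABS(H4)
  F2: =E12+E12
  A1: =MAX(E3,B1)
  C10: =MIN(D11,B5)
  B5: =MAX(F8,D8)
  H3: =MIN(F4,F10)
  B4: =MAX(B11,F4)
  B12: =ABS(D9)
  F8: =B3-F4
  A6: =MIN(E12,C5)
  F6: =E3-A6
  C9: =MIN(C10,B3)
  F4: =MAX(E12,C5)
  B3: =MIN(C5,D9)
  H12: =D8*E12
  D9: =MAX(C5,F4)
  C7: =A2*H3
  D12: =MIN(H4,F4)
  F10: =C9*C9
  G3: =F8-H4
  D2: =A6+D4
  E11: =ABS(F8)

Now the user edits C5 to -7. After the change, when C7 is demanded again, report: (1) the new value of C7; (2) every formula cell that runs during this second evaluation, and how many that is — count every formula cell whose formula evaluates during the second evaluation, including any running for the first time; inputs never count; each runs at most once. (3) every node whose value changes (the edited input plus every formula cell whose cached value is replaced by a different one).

C7 now evaluates to -112.
Run set: A2, A6, B3, B5, C7, C9, C10, D4, D8, D9, D11, F4, F8, F10, H3, H4 (16 run).
Changed values: A2, B3, B5, C5, C7, C9, C10, D4, D8, D9, D11, F4, F10, H3, H4.

Initial pass — values computed on the first demand:
  A6 = MIN(-9, -3) = -9
  F4 = MAX(-9, -3) = -3
  D9 = MAX(-3, -3) = -3
  B3 = MIN(-3, -3) = -3
  F8 = -3 - -3 = 0
  D4 = 0 - -3 = 3
  H4 = MAX(3, -9) = 3
  D8 = ABS(3) = 3
  B5 = MAX(0, 3) = 3
  D11 = -9 - 3 = -12
  C10 = MIN(-12, 3) = -12
  A2 = -(-12) = 12
  C9 = MIN(-12, -3) = -12
  F10 = -12 * -12 = 144
  H3 = MIN(-3, 144) = -3
  C7 = 12 * -3 = -36

Second demand — change propagation:
  A6: re-runs because C5 -3->-7; new result -9 (unchanged).
  F4: re-runs because C5 -3->-7; new result -7.
  D9: re-runs because C5 -3->-7; F4 -3->-7; new result -7.
  B3: re-runs because C5 -3->-7; D9 -3->-7; new result -7.
  F8: re-runs because B3 -3->-7; F4 -3->-7; new result 0 (unchanged).
  D4: re-runs because B3 -3->-7; new result 7.
  H4: re-runs because D4 3->7; new result 7.
  D8: re-runs because H4 3->7; new result 7.
  B5: re-runs because D8 3->7; new result 7.
  D11: re-runs because H4 3->7; new result -16.
  C10: re-runs because D11 -12->-16; B5 3->7; new result -16.
  A2: re-runs because C10 -12->-16; new result 16.
  C9: re-runs because C10 -12->-16; B3 -3->-7; new result -16.
  F10: re-runs because C9 -12->-16; C9 -12->-16; new result 256.
  H3: re-runs because F4 -3->-7; F10 144->256; new result -7.
  C7: re-runs because A2 12->16; H3 -3->-7; new result -112.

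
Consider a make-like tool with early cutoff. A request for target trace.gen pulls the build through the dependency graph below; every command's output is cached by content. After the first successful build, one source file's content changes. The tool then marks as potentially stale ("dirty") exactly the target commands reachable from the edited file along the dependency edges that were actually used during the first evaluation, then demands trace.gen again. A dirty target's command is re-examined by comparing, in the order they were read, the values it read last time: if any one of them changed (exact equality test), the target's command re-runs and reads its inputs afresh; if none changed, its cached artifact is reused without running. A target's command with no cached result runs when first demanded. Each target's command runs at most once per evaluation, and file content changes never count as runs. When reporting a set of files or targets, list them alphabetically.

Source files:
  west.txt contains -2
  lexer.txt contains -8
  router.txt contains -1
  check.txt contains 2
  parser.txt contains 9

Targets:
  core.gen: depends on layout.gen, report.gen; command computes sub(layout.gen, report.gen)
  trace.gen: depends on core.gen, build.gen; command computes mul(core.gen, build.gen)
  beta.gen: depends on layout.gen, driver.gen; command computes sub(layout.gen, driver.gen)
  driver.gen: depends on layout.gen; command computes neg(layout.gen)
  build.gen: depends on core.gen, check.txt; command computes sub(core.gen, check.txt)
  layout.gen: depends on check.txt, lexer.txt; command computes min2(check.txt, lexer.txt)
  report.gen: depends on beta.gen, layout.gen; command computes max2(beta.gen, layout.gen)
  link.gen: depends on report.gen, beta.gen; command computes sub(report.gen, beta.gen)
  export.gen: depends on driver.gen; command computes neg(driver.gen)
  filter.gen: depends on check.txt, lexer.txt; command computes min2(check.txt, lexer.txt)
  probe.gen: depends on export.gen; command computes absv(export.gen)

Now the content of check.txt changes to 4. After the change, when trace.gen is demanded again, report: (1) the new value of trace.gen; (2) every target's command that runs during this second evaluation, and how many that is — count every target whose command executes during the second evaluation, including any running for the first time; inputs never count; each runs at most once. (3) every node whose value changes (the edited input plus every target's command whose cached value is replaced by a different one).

Demanding trace.gen again yields 0.
3 target commands run: build.gen, layout.gen, trace.gen.
The nodes whose values change: build.gen, check.txt.
Note where the cutoff bites: driver.gen is checked, finds nothing changed, and keeps its cache.

First demand of the output computes:
  layout.gen = min2(2, -8) = -8
  driver.gen = neg(-8) = 8
  beta.gen = sub(-8, 8) = -16
  report.gen = max2(-16, -8) = -8
  core.gen = sub(-8, -8) = 0
  build.gen = sub(0, 2) = -2
  trace.gen = mul(0, -2) = 0

After the edit, cleaning proceeds:
  layout.gen: a read changed (check.txt 2->4) — executes, giving -8 — identical to its old value.
  driver.gen: dirty, but its reads are unchanged (layout.gen unchanged); cached 8 stands.
  beta.gen: dirty, but its reads are unchanged (layout.gen unchanged, driver.gen unchanged); cached -16 stands.
  report.gen: dirty, but its reads are unchanged (beta.gen unchanged, layout.gen unchanged); cached -8 stands.
  core.gen: dirty, but its reads are unchanged (layout.gen unchanged, report.gen unchanged); cached 0 stands.
  build.gen: a read changed (check.txt 2->4) — executes, giving -4.
  trace.gen: a read changed (build.gen -2->-4) — executes, giving 0 — identical to its old value.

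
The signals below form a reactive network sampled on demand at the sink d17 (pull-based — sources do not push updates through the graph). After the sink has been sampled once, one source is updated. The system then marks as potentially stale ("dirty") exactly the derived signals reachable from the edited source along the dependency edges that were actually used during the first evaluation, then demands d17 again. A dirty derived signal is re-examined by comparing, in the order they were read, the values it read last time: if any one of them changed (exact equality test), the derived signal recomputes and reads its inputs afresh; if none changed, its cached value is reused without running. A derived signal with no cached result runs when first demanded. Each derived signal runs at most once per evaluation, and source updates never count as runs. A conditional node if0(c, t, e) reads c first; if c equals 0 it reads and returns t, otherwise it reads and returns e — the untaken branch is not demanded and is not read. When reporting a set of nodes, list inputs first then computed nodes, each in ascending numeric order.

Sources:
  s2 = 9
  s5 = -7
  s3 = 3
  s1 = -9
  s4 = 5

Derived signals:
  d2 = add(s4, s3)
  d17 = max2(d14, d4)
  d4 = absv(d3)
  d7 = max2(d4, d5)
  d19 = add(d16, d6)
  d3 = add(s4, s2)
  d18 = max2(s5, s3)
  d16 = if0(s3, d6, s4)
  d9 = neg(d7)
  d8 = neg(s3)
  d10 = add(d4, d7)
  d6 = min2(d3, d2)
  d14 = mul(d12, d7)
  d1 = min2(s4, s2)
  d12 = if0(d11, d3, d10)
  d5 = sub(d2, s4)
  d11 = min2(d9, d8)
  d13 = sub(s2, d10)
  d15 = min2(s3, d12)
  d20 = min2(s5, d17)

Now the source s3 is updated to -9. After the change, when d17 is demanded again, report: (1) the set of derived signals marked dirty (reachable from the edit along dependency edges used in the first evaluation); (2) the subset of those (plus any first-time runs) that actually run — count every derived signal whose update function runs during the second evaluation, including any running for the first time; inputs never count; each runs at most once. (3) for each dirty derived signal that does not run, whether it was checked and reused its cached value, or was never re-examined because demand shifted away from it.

Dirty set: d2, d5, d7, d8, d9, d10, d11, d12, d14, d17.
Run set: d2, d5, d7, d8, d11 (5 run).
Re-examined without running (cache reused): d9, d10, d12, d14, d17.
The important point: at d9 every value read last time is unchanged, so the dirty flag clears without a run.

Initial pass — values computed on the first demand:
  d2 = add(5, 3) = 8
  d3 = add(5, 9) = 14
  d4 = absv(14) = 14
  d5 = sub(8, 5) = 3
  d7 = max2(14, 3) = 14
  d8 = neg(3) = -3
  d9 = neg(14) = -14
  d10 = add(14, 14) = 28
  d11 = min2(-14, -3) = -14
  d12 = if0(d11=-14 -> else branch d10) = 28
  d14 = mul(28, 14) = 392
  d17 = max2(392, 14) = 392

Second demand — change propagation:
  d2: re-runs because s3 3->-9; new result -4.
  d5: re-runs because d2 8->-4; new result -9.
  d7: re-runs because d5 3->-9; new result 14 (unchanged).
  d8: re-runs because s3 3->-9; new result 9.
  d9: re-examined; everything it read last time is the same (d7 unchanged) — cache -14 kept, no run.
  d10: re-examined; everything it read last time is the same (d4 unchanged, d7 unchanged) — cache 28 kept, no run.
  d11: re-runs because d8 -3->9; new result -14 (unchanged).
  d12: re-examined; everything it read last time is the same (d11 unchanged, d10 unchanged) — cache 28 kept, no run.
  d14: re-examined; everything it read last time is the same (d12 unchanged, d7 unchanged) — cache 392 kept, no run.
  d17: re-examined; everything it read last time is the same (d14 unchanged, d4 unchanged) — cache 392 kept, no run.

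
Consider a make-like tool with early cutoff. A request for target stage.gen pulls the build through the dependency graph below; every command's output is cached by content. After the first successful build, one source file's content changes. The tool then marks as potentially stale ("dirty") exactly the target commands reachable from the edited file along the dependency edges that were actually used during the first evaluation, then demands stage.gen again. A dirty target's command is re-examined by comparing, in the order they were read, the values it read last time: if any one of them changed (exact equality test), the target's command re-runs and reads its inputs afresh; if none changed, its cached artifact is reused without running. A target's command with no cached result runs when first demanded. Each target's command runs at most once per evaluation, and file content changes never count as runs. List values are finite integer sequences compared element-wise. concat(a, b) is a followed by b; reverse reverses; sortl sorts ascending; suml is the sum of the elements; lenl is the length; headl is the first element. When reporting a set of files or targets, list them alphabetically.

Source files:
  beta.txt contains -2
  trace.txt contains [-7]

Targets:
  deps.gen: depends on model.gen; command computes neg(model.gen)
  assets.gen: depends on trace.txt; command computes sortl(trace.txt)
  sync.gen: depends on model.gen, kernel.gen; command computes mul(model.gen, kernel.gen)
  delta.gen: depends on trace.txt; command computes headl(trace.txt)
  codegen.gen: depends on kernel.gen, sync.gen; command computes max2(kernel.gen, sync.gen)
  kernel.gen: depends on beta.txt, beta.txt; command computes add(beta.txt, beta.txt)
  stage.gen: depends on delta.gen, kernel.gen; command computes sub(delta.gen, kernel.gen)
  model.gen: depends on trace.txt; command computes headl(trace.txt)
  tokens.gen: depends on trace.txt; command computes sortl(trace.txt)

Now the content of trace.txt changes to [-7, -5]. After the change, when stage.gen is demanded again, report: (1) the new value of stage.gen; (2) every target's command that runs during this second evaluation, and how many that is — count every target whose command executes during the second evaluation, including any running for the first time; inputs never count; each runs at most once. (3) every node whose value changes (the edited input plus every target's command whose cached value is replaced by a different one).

First demand of the output computes:
  delta.gen = headl([-7]) = -7
  kernel.gen = add(-2, -2) = -4
  stage.gen = sub(-7, -4) = -3

After the edit, cleaning proceeds:
  delta.gen: a read changed (trace.txt [-7]->[-7, -5]) — executes, giving -7 — identical to its old value.
  stage.gen: dirty, but its reads are unchanged (delta.gen unchanged, kernel.gen unchanged); cached -3 stands.

Note the absorption at delta.gen: it re-runs yet its value is the same, leaving the output's value untouched.

Demanding stage.gen again yields -3.
1 target commands run: delta.gen.
The nodes whose values change: trace.txt.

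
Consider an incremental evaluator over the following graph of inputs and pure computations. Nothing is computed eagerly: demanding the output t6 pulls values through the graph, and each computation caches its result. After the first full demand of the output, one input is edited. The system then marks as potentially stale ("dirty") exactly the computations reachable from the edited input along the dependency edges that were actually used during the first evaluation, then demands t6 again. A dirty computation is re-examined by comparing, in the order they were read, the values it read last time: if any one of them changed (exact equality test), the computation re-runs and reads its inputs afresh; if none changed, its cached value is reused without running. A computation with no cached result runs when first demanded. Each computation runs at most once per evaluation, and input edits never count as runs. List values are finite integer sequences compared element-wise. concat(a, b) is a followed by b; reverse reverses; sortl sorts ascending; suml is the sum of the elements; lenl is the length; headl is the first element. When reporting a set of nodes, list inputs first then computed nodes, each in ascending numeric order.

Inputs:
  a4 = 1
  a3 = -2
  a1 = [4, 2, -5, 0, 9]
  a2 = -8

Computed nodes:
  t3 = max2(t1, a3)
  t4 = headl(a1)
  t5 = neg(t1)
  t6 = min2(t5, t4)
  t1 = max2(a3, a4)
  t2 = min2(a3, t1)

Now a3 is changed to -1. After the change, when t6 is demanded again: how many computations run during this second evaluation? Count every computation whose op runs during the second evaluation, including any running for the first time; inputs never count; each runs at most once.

Initial pass — values computed on the first demand:
  t1 = max2(-2, 1) = 1
  t4 = headl([4, 2, -5, 0, 9]) = 4
  t5 = neg(1) = -1
  t6 = min2(-1, 4) = -1

Second demand — change propagation:
  t1: re-runs because a3 -2->-1; new result 1 (unchanged).
  t5: re-examined; everything it read last time is the same (t1 unchanged) — cache -1 kept, no run.
  t6: re-examined; everything it read last time is the same (t5 unchanged, t4 unchanged) — cache -1 kept, no run.

The important point: t1 recomputes to an identical value, and the output ends up unchanged.

Run set: t1 (1 run).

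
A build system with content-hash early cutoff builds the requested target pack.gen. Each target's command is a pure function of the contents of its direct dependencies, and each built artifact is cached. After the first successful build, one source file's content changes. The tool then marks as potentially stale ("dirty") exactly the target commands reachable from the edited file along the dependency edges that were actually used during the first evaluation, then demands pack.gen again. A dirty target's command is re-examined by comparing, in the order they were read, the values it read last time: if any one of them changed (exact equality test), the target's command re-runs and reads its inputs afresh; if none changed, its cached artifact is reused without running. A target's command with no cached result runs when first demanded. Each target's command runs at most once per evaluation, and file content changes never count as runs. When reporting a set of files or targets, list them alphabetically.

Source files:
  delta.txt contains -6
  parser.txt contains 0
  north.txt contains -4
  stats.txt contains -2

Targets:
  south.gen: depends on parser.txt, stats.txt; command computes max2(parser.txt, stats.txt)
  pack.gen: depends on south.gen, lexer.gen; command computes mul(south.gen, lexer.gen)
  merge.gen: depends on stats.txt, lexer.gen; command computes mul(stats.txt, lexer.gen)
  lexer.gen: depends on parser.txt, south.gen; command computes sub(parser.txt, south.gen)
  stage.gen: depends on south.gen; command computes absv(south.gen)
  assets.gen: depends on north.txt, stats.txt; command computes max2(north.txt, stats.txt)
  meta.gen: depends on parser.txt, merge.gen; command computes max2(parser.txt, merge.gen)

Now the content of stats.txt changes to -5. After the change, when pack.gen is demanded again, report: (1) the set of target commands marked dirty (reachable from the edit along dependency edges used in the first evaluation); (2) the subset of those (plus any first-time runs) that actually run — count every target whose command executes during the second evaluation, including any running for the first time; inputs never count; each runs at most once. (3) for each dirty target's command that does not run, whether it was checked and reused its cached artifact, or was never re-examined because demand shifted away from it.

Marked dirty: lexer.gen, pack.gen, south.gen.
Target commands that run: south.gen — 1 in total.
Checked but reused from cache: lexer.gen, pack.gen.
Key observation: the change is absorbed at south.gen — it re-runs but produces the same value, and the output's value is unchanged.

First evaluation (everything demanded from the output):
  south.gen = max2(0, -2) = 0
  lexer.gen = sub(0, 0) = 0
  pack.gen = mul(0, 0) = 0

Propagation after the edit:
  south.gen: runs — stats.txt -2->-5; result 0 (same value as before).
  lexer.gen: checked — values it read are unchanged (parser.txt unchanged, south.gen unchanged); reused cached 0 without running.
  pack.gen: checked — values it read are unchanged (south.gen unchanged, lexer.gen unchanged); reused cached 0 without running.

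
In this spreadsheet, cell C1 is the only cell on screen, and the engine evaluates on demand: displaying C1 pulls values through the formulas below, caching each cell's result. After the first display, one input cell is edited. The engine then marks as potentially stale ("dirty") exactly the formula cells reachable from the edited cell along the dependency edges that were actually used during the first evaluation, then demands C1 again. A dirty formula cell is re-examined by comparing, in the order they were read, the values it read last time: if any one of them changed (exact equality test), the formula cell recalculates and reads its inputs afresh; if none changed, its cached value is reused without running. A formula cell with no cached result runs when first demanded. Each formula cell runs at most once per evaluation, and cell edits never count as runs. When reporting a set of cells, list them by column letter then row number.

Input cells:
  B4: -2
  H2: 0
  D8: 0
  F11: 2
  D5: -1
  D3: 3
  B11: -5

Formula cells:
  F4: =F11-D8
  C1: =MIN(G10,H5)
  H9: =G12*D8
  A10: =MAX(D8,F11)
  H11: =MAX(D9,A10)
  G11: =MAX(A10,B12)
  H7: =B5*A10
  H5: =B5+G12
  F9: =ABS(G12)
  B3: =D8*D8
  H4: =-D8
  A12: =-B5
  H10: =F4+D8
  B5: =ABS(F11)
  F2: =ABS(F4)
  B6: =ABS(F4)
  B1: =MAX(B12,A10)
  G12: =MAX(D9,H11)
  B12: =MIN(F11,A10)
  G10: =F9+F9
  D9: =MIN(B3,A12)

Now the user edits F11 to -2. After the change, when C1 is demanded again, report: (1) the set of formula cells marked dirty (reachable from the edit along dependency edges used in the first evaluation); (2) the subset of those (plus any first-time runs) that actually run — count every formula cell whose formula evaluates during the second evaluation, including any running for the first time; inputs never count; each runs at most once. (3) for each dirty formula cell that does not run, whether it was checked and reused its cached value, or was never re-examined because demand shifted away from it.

Dirty set: A10, A12, B5, C1, D9, F9, G10, G12, H5, H11.
Run set: A10, B5, C1, F9, G10, G12, H5, H11 (8 run).
Re-examined without running (cache reused): A12, D9.
The important point: at A12 every value read last time is unchanged, so the dirty flag clears without a run.

Initial pass — values computed on the first demand:
  A10 = MAX(0, 2) = 2
  B3 = 0 * 0 = 0
  B5 = ABS(2) = 2
  A12 = -(2) = -2
  D9 = MIN(0, -2) = -2
  H11 = MAX(-2, 2) = 2
  G12 = MAX(-2, 2) = 2
  F9 = ABS(2) = 2
  G10 = 2 + 2 = 4
  H5 = 2 + 2 = 4
  C1 = MIN(4, 4) = 4

Second demand — change propagation:
  A10: re-runs because F11 2->-2; new result 0.
  B5: re-runs because F11 2->-2; new result 2 (unchanged).
  A12: re-examined; everything it read last time is the same (B5 unchanged) — cache -2 kept, no run.
  D9: re-examined; everything it read last time is the same (B3 unchanged, A12 unchanged) — cache -2 kept, no run.
  H11: re-runs because A10 2->0; new result 0.
  G12: re-runs because H11 2->0; new result 0.
  F9: re-runs because G12 2->0; new result 0.
  G10: re-runs because F9 2->0; F9 2->0; new result 0.
  H5: re-runs because G12 2->0; new result 2.
  C1: re-runs because G10 4->0; H5 4->2; new result 0.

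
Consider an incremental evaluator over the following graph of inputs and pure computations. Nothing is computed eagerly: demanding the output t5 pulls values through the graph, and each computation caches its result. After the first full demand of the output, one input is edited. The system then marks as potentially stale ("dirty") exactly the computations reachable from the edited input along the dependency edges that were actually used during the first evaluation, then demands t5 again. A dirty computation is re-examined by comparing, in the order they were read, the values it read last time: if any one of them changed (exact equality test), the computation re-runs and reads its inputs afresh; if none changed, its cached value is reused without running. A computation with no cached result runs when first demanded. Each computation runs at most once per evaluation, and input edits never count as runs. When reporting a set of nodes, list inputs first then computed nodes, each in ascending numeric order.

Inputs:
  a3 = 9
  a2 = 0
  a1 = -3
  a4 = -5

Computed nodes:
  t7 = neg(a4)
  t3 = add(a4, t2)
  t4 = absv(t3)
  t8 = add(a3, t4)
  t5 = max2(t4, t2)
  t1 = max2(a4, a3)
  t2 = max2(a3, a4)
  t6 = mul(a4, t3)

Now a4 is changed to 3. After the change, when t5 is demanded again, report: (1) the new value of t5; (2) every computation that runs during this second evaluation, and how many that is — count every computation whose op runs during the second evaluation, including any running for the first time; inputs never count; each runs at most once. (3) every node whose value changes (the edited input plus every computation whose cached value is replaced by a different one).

t5 now evaluates to 12.
Run set: t2, t3, t4, t5 (4 run).
Changed values: a4, t3, t4, t5.

Initial pass — values computed on the first demand:
  t2 = max2(9, -5) = 9
  t3 = add(-5, 9) = 4
  t4 = absv(4) = 4
  t5 = max2(4, 9) = 9

Second demand — change propagation:
  t2: re-runs because a4 -5->3; new result 9 (unchanged).
  t3: re-runs because a4 -5->3; new result 12.
  t4: re-runs because t3 4->12; new result 12.
  t5: re-runs because t4 4->12; new result 12.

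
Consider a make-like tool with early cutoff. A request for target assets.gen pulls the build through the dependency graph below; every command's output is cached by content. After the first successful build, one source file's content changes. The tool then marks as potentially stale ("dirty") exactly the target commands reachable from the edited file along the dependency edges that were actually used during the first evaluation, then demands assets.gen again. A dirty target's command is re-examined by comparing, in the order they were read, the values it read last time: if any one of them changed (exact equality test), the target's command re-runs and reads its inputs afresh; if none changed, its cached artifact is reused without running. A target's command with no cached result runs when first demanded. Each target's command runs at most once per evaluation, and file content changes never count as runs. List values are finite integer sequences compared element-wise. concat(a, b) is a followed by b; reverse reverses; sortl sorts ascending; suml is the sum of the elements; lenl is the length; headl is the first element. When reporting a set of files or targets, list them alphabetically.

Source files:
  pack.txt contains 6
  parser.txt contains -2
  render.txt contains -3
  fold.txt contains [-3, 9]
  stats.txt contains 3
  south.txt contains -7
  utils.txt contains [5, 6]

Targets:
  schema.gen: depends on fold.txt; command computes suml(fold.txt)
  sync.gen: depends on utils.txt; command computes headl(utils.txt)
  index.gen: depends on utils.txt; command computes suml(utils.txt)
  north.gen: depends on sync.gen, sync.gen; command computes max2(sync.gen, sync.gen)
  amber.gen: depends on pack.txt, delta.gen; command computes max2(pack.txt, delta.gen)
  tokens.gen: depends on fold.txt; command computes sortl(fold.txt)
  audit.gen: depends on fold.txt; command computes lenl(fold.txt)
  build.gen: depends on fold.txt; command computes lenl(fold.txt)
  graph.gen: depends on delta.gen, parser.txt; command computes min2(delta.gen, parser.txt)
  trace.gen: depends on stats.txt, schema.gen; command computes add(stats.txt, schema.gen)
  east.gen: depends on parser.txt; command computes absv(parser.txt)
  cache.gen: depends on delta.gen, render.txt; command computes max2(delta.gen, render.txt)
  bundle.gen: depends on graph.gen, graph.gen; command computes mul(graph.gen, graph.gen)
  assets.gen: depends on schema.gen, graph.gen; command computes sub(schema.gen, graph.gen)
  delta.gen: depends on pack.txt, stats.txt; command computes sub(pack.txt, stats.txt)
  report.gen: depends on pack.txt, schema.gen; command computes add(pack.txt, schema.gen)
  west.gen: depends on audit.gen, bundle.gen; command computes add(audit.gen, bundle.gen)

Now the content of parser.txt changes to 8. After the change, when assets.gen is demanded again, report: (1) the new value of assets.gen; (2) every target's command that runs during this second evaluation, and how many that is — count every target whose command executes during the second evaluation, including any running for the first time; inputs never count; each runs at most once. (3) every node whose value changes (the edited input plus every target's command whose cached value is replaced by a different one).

Demanding assets.gen again yields 3.
2 target commands run: assets.gen, graph.gen.
The nodes whose values change: assets.gen, graph.gen, parser.txt.

First demand of the output computes:
  delta.gen = sub(6, 3) = 3
  graph.gen = min2(3, -2) = -2
  schema.gen = suml([-3, 9]) = 6
  assets.gen = sub(6, -2) = 8

After the edit, cleaning proceeds:
  graph.gen: a read changed (parser.txt -2->8) — executes, giving 3.
  assets.gen: a read changed (graph.gen -2->3) — executes, giving 3.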